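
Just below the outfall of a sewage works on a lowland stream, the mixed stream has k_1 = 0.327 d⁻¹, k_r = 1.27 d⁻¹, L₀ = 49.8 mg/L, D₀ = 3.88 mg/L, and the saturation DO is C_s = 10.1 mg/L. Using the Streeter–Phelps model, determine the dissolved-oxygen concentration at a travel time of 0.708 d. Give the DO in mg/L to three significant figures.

k_1 L₀/(k_r−k_1) = 0.327×49.8/(1.27−0.327) = 16.28/0.9430 = 17.27 mg/L.
e^(−k_1 t) = e^(−0.327×0.7080) = 0.7933; e^(−k_r t) = e^(−1.27×0.7080) = 0.4069.
D = 17.27 × (0.7933 − 0.4069) + 3.88 × 0.4069 = 6.673 + 1.579 = 8.252 mg/L.
DO = C_s − D = 10.1 − 8.252 = 1.848 mg/L.

DO ≈ 1.85 mg/L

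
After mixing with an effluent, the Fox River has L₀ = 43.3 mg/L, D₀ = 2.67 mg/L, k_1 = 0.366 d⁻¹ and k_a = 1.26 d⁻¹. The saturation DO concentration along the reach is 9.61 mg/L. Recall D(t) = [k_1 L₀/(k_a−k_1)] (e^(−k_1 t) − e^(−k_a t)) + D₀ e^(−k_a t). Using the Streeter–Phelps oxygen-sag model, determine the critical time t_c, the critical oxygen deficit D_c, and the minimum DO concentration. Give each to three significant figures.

t_c ≈ 1.20 d; D_c ≈ 8.11 mg/L; min DO ≈ 1.50 mg/L

At the critical point dD/dt = 0, so k_1 L₀ e^(−k_1 t) = k_a D. Substituting D(t) from the Streeter–Phelps equation and solving for t gives
t_c = ln[(k_a/k_1)(1 − D₀(k_a−k_1)/(k_1 L₀))] / (k_a−k_1).
Here k_a−k_1 = 0.8940 d⁻¹ and 1 − D₀(k_a−k_1)/(k_1 L₀) = 1 − 2.67×0.8940/(0.366×43.3) = 0.8494, so
t_c = ln(3.443 × 0.8494) / 0.8940 = 1.073 / 0.8940 = 1.200 d.
L(t_c) = L₀ e^(−k_1 t_c) = 43.3 × 0.6445 = 27.91 mg/L, and at the critical point k_a D_c = k_1 L, so D_c = (0.366/1.26) × 27.91 = 8.106 mg/L.
Minimum DO = C_s − D_c = 9.61 − 8.106 = 1.504 mg/L.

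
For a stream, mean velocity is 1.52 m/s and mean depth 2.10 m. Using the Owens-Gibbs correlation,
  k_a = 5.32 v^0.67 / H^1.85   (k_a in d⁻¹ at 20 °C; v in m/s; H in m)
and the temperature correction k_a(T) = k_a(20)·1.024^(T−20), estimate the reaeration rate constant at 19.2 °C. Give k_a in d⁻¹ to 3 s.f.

k_a ≈ 1.75 d⁻¹

k_a(20) = 5.32 × 1.52^0.67 / 2.10^1.85 = 5.32 × 1.324 / 3.946 = 1.785 d⁻¹.
k_a(19.2) = 1.785 × 1.024^(19.2−20) = 1.785 × 0.9812 = 1.751 d⁻¹.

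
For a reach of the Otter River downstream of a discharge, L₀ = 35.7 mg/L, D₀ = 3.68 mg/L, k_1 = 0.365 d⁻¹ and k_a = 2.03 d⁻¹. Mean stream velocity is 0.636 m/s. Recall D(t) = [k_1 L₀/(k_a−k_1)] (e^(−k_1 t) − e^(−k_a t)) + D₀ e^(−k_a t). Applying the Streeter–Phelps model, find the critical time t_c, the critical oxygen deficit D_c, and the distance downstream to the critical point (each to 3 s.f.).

With k_a/k_1 = 5.562 and 1 − D₀(k_a−k_1)/(k_1 L₀) = 0.5298,
t_c = ln(5.562 × 0.5298) / (2.03 − 0.365) = ln(2.946) / 1.665 = 1.081/1.665 = 0.6490 d.
D_c = (k_1/k_a) L₀ e^(−k_1 t_c) = (0.365/2.03) × 35.7 × e^(−0.365×0.6490) = 0.1798 × 35.7 × 0.7891 = 5.065 mg/L.
x_c = v t_c = 0.636 m/s × 0.6490 d × 86400 s/d = 35660 m ≈ 35.7 km.

t_c ≈ 0.649 d; D_c ≈ 5.07 mg/L; x_c ≈ 35.7 km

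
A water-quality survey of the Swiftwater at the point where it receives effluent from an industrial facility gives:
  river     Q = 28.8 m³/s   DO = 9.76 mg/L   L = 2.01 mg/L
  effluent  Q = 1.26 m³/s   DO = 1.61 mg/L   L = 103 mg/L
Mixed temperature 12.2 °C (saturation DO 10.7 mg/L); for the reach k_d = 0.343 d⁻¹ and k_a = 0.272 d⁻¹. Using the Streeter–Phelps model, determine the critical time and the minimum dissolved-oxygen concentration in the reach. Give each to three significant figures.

t_c ≈ 2.68 d; minimum DO ≈ 7.56 mg/L

Mixed DO = (28.8×9.76 + 1.26×1.61)/(28.8+1.26) = 283.1/30.06 = 9.418 mg/L.
Mixed L₀ = (28.8×2.01 + 1.26×103)/(30.06) = 187.7/30.06 = 6.243 mg/L.
Initial deficit D₀ = C_s − DO₀ = 10.7 − 9.418 = 1.282 mg/L.
t_c = (1/-0.07100) ln[(0.272/0.343)(1 − 1.282×-0.07100/(0.343×6.243))] = -14.08 × ln(0.8267) = 2.680 d.
D_c = (0.343/0.272) × 6.243 × e^(−0.343×2.680) = 1.261 × 6.243 × 0.3988 = 3.139 mg/L.
Minimum DO = 10.7 − 3.139 = 7.561 mg/L.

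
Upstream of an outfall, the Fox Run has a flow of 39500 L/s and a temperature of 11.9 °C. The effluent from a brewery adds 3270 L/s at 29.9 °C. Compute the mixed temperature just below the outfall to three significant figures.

Flow-weighted mixing: C = (Q_r C_r + Q_w C_w)/(Q_r + Q_w)
= (39500×11.9 + 3270×29.9)/(39500 + 3270) = 567800/42770 = 13.28 °C.

13.3 °C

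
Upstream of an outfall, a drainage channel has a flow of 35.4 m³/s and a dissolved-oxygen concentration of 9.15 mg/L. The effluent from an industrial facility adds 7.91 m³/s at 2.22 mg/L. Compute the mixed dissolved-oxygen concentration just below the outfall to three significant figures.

7.88 mg/L

Flow-weighted mixing: C = (Q_r C_r + Q_w C_w)/(Q_r + Q_w)
= (35.4×9.15 + 7.91×2.22)/(35.4 + 7.91) = 341.5/43.31 = 7.884 mg/L.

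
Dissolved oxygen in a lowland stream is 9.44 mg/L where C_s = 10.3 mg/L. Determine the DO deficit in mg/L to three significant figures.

D = C_s − C = 10.3 − 9.44 = 0.860 mg/L.

D ≈ 0.860 mg/L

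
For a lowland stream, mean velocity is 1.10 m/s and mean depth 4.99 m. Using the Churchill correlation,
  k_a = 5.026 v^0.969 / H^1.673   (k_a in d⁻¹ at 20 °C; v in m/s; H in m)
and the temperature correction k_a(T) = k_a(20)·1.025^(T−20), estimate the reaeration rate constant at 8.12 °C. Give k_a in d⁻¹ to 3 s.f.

k_a ≈ 0.279 d⁻¹

k_a(20) = 5.026 × 1.10^0.969 / 4.99^1.673 = 5.026 × 1.097 / 14.72 = 0.3745 d⁻¹.
k_a(8.12) = 0.3745 × 1.025^(8.12−20) = 0.3745 × 0.7458 = 0.2793 d⁻¹.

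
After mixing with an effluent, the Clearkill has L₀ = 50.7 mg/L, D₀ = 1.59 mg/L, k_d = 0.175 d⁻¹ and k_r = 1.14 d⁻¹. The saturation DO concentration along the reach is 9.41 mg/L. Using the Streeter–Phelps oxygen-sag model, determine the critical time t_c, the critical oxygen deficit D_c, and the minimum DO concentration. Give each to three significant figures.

t_c ≈ 1.75 d; D_c ≈ 5.73 mg/L; min DO ≈ 3.68 mg/L

At the critical point dD/dt = 0, so k_d L₀ e^(−k_d t) = k_r D. Substituting D(t) from the Streeter–Phelps equation and solving for t gives
t_c = ln[(k_r/k_d)(1 − D₀(k_r−k_d)/(k_d L₀))] / (k_r−k_d).
Here k_r−k_d = 0.9650 d⁻¹ and 1 − D₀(k_r−k_d)/(k_d L₀) = 1 − 1.59×0.9650/(0.175×50.7) = 0.8271, so
t_c = ln(6.514 × 0.8271) / 0.9650 = 1.684 / 0.9650 = 1.745 d.
D_c = (k_d/k_r) L₀ e^(−k_d t_c) = (0.175/1.14) × 50.7 × e^(−0.175×1.745) = 0.1535 × 50.7 × 0.7368 = 5.735 mg/L.
Minimum DO = C_s − D_c = 9.41 − 5.735 = 3.675 mg/L.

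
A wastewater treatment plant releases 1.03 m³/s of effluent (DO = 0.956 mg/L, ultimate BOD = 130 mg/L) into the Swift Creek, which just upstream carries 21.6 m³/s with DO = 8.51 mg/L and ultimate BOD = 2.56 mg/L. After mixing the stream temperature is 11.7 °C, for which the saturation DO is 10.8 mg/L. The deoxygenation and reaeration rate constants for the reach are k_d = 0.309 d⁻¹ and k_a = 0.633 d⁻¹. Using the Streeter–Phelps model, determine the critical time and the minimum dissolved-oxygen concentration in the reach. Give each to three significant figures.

Mixed DO = (21.6×8.51 + 1.03×0.956)/(21.6+1.03) = 184.8/22.63 = 8.166 mg/L.
Mixed L₀ = (21.6×2.56 + 1.03×130)/(22.63) = 189.2/22.63 = 8.360 mg/L.
Initial deficit D₀ = C_s − DO₀ = 10.8 − 8.166 = 2.634 mg/L.
t_c = (1/0.3240) ln[(0.633/0.309)(1 − 2.634×0.3240/(0.309×8.360))] = 3.086 × ln(1.372) = 0.9758 d.
D_c = (0.309/0.633) × 8.360 × e^(−0.309×0.9758) = 0.4882 × 8.360 × 0.7397 = 3.019 mg/L.
Minimum DO = 10.8 − 3.019 = 7.781 mg/L.

t_c ≈ 0.976 d; minimum DO ≈ 7.78 mg/L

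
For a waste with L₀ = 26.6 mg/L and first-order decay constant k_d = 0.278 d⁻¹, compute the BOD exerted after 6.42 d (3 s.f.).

y_t = L₀(1 − e^(−k_d t)) = 26.6 × (1 − e^(−0.278×6.42))
= 26.6 × (1 − 0.1678) = 26.6 × 0.8322 = 22.14 mg/L.

y ≈ 22.1 mg/L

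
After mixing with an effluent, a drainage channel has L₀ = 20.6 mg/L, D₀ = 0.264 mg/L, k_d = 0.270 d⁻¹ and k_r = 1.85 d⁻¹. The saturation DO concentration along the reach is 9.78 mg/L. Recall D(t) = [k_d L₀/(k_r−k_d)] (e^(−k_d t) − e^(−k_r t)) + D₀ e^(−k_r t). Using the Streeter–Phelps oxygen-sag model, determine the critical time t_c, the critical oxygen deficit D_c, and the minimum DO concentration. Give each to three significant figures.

t_c = [1/(k_r−k_d)] ln[(k_r/k_d)(1 − D₀(k_r−k_d)/(k_d L₀))]
= [1/(1.85−0.270)] ln[(1.85/0.270)(1 − 0.264×1.580/(0.270×20.6))]
= (1/1.580) ln[6.852 × 0.9250] = 0.6329 × ln(6.338) = 0.6329 × 1.847 = 1.169 d.
L(t_c) = L₀ e^(−k_d t_c) = 20.6 × 0.7294 = 15.03 mg/L, and at the critical point k_r D_c = k_d L, so D_c = (0.270/1.85) × 15.03 = 2.193 mg/L.
Minimum DO = C_s − D_c = 9.78 − 2.193 = 7.587 mg/L.

t_c ≈ 1.17 d; D_c ≈ 2.19 mg/L; min DO ≈ 7.59 mg/L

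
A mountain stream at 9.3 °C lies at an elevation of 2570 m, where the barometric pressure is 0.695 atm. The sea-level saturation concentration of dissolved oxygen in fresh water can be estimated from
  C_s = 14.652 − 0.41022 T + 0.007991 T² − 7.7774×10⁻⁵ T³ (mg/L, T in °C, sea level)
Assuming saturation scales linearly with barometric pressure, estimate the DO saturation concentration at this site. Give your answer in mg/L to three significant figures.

At sea level: C_s = 14.652 − 0.41022×9.3 + 0.007991×9.3² − 7.7774×10⁻⁵×9.3³ = 11.47 mg/L.
Pressure correction: C_s' = 11.47 × 0.695 = 7.969 mg/L.

C_s ≈ 7.97 mg/L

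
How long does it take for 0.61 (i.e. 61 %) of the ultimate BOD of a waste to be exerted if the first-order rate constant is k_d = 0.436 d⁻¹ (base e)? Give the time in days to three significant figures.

t ≈ 2.16 d

y/L₀ = 1 − e^(−k_d t) = 0.61 ⇒ e^(−k_d t) = 0.390
t = −ln(0.390) / 0.436 = 0.9416 / 0.436 = 2.160 d.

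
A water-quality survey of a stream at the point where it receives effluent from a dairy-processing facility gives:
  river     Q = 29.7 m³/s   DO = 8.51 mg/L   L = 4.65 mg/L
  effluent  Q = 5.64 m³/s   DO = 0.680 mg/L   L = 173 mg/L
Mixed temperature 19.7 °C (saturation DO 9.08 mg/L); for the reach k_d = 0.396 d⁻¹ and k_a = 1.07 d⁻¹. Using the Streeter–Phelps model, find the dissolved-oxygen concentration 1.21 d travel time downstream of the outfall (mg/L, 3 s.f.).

Mixed DO = (29.7×8.51 + 5.64×0.680)/(29.7+5.64) = 256.6/35.34 = 7.260 mg/L.
Mixed L₀ = (29.7×4.65 + 5.64×173)/(35.34) = 1114/35.34 = 31.52 mg/L.
Initial deficit D₀ = C_s − DO₀ = 9.08 − 7.260 = 1.820 mg/L.
D(1.21) = [0.396×31.52/(1.07−0.396)](e^(−0.396×1.21) − e^(−1.07×1.21)) + 1.820 e^(−1.07×1.21)
= 18.52 × (0.6193 − 0.2740) + 1.820 × 0.2740 = 6.893 mg/L.
DO = 9.08 − 6.893 = 2.187 mg/L.

DO ≈ 2.19 mg/L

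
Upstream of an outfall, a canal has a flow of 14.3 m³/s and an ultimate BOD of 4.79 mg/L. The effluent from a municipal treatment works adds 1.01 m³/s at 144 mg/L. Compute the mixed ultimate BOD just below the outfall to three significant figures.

Flow-weighted mixing: C = (Q_r C_r + Q_w C_w)/(Q_r + Q_w)
= (14.3×4.79 + 1.01×144)/(14.3 + 1.01) = 213.9/15.31 = 13.97 mg/L.

14.0 mg/L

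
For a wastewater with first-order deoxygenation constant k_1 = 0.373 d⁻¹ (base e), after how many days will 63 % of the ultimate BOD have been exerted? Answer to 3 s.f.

y/L₀ = 1 − e^(−k_1 t) = 0.63 ⇒ e^(−k_1 t) = 0.370
t = −ln(0.370) / 0.373 = 0.9943 / 0.373 = 2.666 d.

t ≈ 2.67 d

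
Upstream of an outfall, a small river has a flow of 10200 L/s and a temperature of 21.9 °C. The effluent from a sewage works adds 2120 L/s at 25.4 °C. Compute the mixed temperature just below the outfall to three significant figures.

Flow-weighted mixing: C = (Q_r C_r + Q_w C_w)/(Q_r + Q_w)
= (10200×21.9 + 2120×25.4)/(10200 + 2120) = 277200/12320 = 22.50 °C.

22.5 °C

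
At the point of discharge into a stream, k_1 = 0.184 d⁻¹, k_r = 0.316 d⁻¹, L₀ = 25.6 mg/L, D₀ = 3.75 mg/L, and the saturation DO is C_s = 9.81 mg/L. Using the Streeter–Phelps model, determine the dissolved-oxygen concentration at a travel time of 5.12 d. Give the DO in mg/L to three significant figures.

DO ≈ 2.23 mg/L

k_1 L₀/(k_r−k_1) = 0.184×25.6/(0.316−0.184) = 4.710/0.1320 = 35.68 mg/L.
e^(−k_1 t) = e^(−0.184×5.120) = 0.3898; e^(−k_r t) = e^(−0.316×5.120) = 0.1983.
D = 35.68 × (0.3898 − 0.1983) + 3.75 × 0.1983 = 6.834 + 0.7437 = 7.578 mg/L.
DO = C_s − D = 9.81 − 7.578 = 2.232 mg/L.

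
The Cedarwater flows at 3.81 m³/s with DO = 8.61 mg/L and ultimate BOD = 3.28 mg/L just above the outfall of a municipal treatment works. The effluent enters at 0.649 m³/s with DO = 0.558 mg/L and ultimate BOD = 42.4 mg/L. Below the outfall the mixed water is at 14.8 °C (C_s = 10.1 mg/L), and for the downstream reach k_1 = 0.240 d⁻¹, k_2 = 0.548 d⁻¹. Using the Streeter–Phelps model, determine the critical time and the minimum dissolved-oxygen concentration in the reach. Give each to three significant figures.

Mixed DO = (3.81×8.61 + 0.649×0.558)/(3.81+0.649) = 33.17/4.459 = 7.438 mg/L.
Mixed L₀ = (3.81×3.28 + 0.649×42.4)/(4.459) = 40.01/4.459 = 8.974 mg/L.
Initial deficit D₀ = C_s − DO₀ = 10.1 − 7.438 = 2.662 mg/L.
t_c = (1/0.3080) ln[(0.548/0.240)(1 − 2.662×0.3080/(0.240×8.974))] = 3.247 × ln(1.414) = 1.125 d.
D_c = (0.240/0.548) × 8.974 × e^(−0.240×1.125) = 0.4380 × 8.974 × 0.7634 = 3.000 mg/L.
Minimum DO = 10.1 − 3.000 = 7.100 mg/L.

t_c ≈ 1.13 d; minimum DO ≈ 7.10 mg/L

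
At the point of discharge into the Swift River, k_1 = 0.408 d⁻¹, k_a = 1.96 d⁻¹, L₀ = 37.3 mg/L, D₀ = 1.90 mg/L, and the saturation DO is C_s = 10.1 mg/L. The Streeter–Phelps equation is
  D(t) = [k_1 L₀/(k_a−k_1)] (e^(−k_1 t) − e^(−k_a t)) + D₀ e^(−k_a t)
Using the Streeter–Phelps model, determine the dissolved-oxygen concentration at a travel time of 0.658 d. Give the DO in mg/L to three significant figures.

k_1 L₀/(k_a−k_1) = 0.408×37.3/(1.96−0.408) = 15.22/1.552 = 9.806 mg/L.
e^(−k_1 t) = e^(−0.408×0.6580) = 0.7646; e^(−k_a t) = e^(−1.96×0.6580) = 0.2754.
D = 9.806 × (0.7646 − 0.2754) + 1.90 × 0.2754 = 4.797 + 0.5232 = 5.320 mg/L.
DO = C_s − D = 10.1 − 5.320 = 4.780 mg/L.

DO ≈ 4.78 mg/L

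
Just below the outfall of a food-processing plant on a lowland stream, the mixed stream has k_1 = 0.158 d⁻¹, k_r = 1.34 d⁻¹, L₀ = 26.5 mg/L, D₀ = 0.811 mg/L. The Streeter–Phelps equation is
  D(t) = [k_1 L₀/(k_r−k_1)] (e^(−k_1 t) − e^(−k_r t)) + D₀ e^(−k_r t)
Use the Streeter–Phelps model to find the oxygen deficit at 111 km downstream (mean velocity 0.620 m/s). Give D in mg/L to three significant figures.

Travel time t = x/v = 111 km / (0.620 m/s) = 111000 m / 0.620 m/s = 179000 s = 2.072 d.
k_1 L₀/(k_r−k_1) = 0.158×26.5/(1.34−0.158) = 4.187/1.182 = 3.542 mg/L.
e^(−k_1 t) = e^(−0.158×2.072) = 0.7208; e^(−k_r t) = e^(−1.34×2.072) = 0.06225.
D = 3.542 × (0.7208 − 0.06225) + 0.811 × 0.06225 = 2.333 + 0.05048 = 2.383 mg/L.

D ≈ 2.38 mg/L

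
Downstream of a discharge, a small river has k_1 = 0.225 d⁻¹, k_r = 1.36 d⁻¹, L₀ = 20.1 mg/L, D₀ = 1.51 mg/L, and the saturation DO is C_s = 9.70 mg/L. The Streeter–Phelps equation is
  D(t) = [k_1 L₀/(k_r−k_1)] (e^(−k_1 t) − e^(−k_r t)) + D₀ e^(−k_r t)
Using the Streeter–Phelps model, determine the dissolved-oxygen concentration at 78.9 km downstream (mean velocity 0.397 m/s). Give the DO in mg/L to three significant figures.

DO ≈ 7.43 mg/L

Travel time t = x/v = 78.9 km / (0.397 m/s) = 78900 m / 0.397 m/s = 198700 s = 2.300 d.
k_1 L₀/(k_r−k_1) = 0.225×20.1/(1.36−0.225) = 4.523/1.135 = 3.985 mg/L.
e^(−k_1 t) = e^(−0.225×2.300) = 0.5960; e^(−k_r t) = e^(−1.36×2.300) = 0.04379.
D = 3.985 × (0.5960 − 0.04379) + 1.51 × 0.04379 = 2.200 + 0.06612 = 2.266 mg/L.
DO = C_s − D = 9.70 − 2.266 = 7.434 mg/L.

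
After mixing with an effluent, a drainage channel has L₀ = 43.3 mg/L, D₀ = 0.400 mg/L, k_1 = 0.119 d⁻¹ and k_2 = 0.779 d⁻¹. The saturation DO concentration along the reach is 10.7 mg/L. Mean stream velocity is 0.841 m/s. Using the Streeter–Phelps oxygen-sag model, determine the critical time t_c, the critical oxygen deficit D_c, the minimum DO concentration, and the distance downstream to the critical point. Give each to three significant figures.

t_c ≈ 2.77 d; D_c ≈ 4.76 mg/L; min DO ≈ 5.94 mg/L; x_c ≈ 201 km

With k_2/k_1 = 6.546 and 1 − D₀(k_2−k_1)/(k_1 L₀) = 0.9488,
t_c = ln(6.546 × 0.9488) / (0.779 − 0.119) = ln(6.211) / 0.6600 = 1.826/0.6600 = 2.767 d.
D_c = (k_1/k_2) L₀ e^(−k_1 t_c) = (0.119/0.779) × 43.3 × e^(−0.119×2.767) = 0.1528 × 43.3 × 0.7194 = 4.759 mg/L.
Minimum DO = C_s − D_c = 10.7 − 4.759 = 5.941 mg/L.
x_c = v t_c = 0.841 m/s × 2.767 d × 86400 s/d = 201100 m ≈ 201 km.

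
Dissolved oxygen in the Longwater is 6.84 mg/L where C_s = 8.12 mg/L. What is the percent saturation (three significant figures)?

84.2 % saturation

% saturation = C/C_s × 100 = 6.84/8.12 × 100 = 84.2 %.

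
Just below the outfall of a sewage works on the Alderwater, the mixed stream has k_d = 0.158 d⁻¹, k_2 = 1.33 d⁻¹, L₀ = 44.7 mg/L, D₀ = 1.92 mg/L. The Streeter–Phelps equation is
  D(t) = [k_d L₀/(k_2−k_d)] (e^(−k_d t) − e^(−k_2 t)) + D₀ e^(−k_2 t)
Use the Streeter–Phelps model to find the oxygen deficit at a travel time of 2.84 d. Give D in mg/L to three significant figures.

D ≈ 3.75 mg/L

k_d L₀/(k_2−k_d) = 0.158×44.7/(1.33−0.158) = 7.063/1.172 = 6.026 mg/L.
e^(−k_d t) = e^(−0.158×2.840) = 0.6384; e^(−k_2 t) = e^(−1.33×2.840) = 0.02289.
D = 6.026 × (0.6384 − 0.02289) + 1.92 × 0.02289 = 3.709 + 0.04394 = 3.753 mg/L.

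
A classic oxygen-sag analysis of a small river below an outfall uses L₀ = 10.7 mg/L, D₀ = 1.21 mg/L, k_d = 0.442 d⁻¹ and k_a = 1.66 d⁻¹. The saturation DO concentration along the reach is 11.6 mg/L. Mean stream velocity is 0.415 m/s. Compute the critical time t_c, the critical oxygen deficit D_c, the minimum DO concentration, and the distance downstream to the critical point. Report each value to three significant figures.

t_c ≈ 0.780 d; D_c ≈ 2.02 mg/L; min DO ≈ 9.58 mg/L; x_c ≈ 28.0 km

t_c = [1/(k_a−k_d)] ln[(k_a/k_d)(1 − D₀(k_a−k_d)/(k_d L₀))]
= [1/(1.66−0.442)] ln[(1.66/0.442)(1 − 1.21×1.218/(0.442×10.7))]
= (1/1.218) ln[3.756 × 0.6884] = 0.8210 × ln(2.585) = 0.8210 × 0.9498 = 0.7798 d.
D_c = (k_d/k_a) L₀ e^(−k_d t_c) = (0.442/1.66) × 10.7 × e^(−0.442×0.7798) = 0.2663 × 10.7 × 0.7084 = 2.018 mg/L.
Minimum DO = C_s − D_c = 11.6 − 2.018 = 9.582 mg/L.
x_c = v t_c = 0.415 m/s × 0.7798 d × 86400 s/d = 27960 m ≈ 28.0 km.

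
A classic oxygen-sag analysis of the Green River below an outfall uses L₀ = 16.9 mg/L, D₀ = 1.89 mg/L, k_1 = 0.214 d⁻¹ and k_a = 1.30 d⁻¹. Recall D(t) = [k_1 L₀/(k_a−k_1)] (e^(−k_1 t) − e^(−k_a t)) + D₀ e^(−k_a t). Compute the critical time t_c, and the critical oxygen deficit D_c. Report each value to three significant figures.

t_c ≈ 0.889 d; D_c ≈ 2.30 mg/L

t_c = [1/(k_a−k_1)] ln[(k_a/k_1)(1 − D₀(k_a−k_1)/(k_1 L₀))]
= [1/(1.30−0.214)] ln[(1.30/0.214)(1 − 1.89×1.086/(0.214×16.9))]
= (1/1.086) ln[6.075 × 0.4325] = 0.9208 × ln(2.627) = 0.9208 × 0.9659 = 0.8894 d.
D_c = (k_1/k_a) L₀ e^(−k_1 t_c) = (0.214/1.30) × 16.9 × e^(−0.214×0.8894) = 0.1646 × 16.9 × 0.8267 = 2.300 mg/L.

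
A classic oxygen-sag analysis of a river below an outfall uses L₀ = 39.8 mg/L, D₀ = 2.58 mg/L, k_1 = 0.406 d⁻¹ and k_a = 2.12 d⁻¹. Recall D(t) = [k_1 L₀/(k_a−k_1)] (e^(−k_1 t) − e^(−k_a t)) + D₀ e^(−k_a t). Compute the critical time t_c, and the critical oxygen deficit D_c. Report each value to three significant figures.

t_c ≈ 0.778 d; D_c ≈ 5.56 mg/L

t_c = [1/(k_a−k_1)] ln[(k_a/k_1)(1 − D₀(k_a−k_1)/(k_1 L₀))]
= [1/(2.12−0.406)] ln[(2.12/0.406)(1 − 2.58×1.714/(0.406×39.8))]
= (1/1.714) ln[5.222 × 0.7263] = 0.5834 × ln(3.793) = 0.5834 × 1.333 = 0.7778 d.
D_c = (k_1/k_a) L₀ e^(−k_1 t_c) = (0.406/2.12) × 39.8 × e^(−0.406×0.7778) = 0.1915 × 39.8 × 0.7292 = 5.558 mg/L.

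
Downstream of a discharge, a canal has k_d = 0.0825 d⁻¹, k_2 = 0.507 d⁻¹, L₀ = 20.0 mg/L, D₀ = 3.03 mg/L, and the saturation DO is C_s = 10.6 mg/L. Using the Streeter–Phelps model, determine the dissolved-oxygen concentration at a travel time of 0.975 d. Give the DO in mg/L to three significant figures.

k_d L₀/(k_2−k_d) = 0.0825×20.0/(0.507−0.0825) = 1.650/0.4245 = 3.887 mg/L.
e^(−k_d t) = e^(−0.0825×0.9750) = 0.9227; e^(−k_2 t) = e^(−0.507×0.9750) = 0.6100.
D = 3.887 × (0.9227 − 0.6100) + 3.03 × 0.6100 = 1.216 + 1.848 = 3.064 mg/L.
DO = C_s − D = 10.6 − 3.064 = 7.536 mg/L.

DO ≈ 7.54 mg/L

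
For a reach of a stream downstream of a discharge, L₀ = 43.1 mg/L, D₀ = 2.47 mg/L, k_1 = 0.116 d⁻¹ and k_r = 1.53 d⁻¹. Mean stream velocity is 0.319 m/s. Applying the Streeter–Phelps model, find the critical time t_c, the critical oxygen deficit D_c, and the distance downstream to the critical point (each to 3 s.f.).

t_c ≈ 0.976 d; D_c ≈ 2.92 mg/L; x_c ≈ 26.9 km

At the critical point dD/dt = 0, so k_1 L₀ e^(−k_1 t) = k_r D. Substituting D(t) from the Streeter–Phelps equation and solving for t gives
t_c = ln[(k_r/k_1)(1 − D₀(k_r−k_1)/(k_1 L₀))] / (k_r−k_1).
Here k_r−k_1 = 1.414 d⁻¹ and 1 − D₀(k_r−k_1)/(k_1 L₀) = 1 − 2.47×1.414/(0.116×43.1) = 0.3014, so
t_c = ln(13.19 × 0.3014) / 1.414 = 1.380 / 1.414 = 0.9761 d.
L(t_c) = L₀ e^(−k_1 t_c) = 43.1 × 0.8929 = 38.49 mg/L, and at the critical point k_r D_c = k_1 L, so D_c = (0.116/1.53) × 38.49 = 2.918 mg/L.
x_c = v t_c = 0.319 m/s × 0.9761 d × 86400 s/d = 26900 m ≈ 26.9 km.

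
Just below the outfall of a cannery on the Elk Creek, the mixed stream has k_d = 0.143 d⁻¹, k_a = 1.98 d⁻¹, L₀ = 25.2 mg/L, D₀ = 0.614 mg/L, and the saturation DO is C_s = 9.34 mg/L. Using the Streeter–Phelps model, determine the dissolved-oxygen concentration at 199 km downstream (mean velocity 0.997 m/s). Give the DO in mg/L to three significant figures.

Travel time t = x/v = 199 km / (0.997 m/s) = 199000 m / 0.997 m/s = 199600 s = 2.310 d.
k_d L₀/(k_a−k_d) = 0.143×25.2/(1.98−0.143) = 3.604/1.837 = 1.962 mg/L.
e^(−k_d t) = e^(−0.143×2.310) = 0.7187; e^(−k_a t) = e^(−1.98×2.310) = 0.01032.
D = 1.962 × (0.7187 − 0.01032) + 0.614 × 0.01032 = 1.390 + 0.006334 = 1.396 mg/L.
DO = C_s − D = 9.34 − 1.396 = 7.944 mg/L.

DO ≈ 7.94 mg/L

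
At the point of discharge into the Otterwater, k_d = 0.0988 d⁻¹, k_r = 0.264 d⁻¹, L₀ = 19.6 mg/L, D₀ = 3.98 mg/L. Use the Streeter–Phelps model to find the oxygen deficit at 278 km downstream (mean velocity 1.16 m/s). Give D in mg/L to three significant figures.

D ≈ 5.19 mg/L

Travel time t = x/v = 278 km / (1.16 m/s) = 278000 m / 1.16 m/s = 239700 s = 2.774 d.
k_d L₀/(k_r−k_d) = 0.0988×19.6/(0.264−0.0988) = 1.936/0.1652 = 11.72 mg/L.
e^(−k_d t) = e^(−0.0988×2.774) = 0.7603; e^(−k_r t) = e^(−0.264×2.774) = 0.4808.
D = 11.72 × (0.7603 − 0.4808) + 3.98 × 0.4808 = 3.276 + 1.914 = 5.190 mg/L.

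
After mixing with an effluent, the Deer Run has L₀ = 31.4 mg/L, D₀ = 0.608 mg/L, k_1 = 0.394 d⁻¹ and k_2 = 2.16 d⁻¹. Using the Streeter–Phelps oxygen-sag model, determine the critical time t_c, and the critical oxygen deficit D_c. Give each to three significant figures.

t_c ≈ 0.912 d; D_c ≈ 4.00 mg/L

At the critical point dD/dt = 0, so k_1 L₀ e^(−k_1 t) = k_2 D. Substituting D(t) from the Streeter–Phelps equation and solving for t gives
t_c = ln[(k_2/k_1)(1 − D₀(k_2−k_1)/(k_1 L₀))] / (k_2−k_1).
Here k_2−k_1 = 1.766 d⁻¹ and 1 − D₀(k_2−k_1)/(k_1 L₀) = 1 − 0.608×1.766/(0.394×31.4) = 0.9132, so
t_c = ln(5.482 × 0.9132) / 1.766 = 1.611 / 1.766 = 0.9121 d.
L(t_c) = L₀ e^(−k_1 t_c) = 31.4 × 0.6981 = 21.92 mg/L, and at the critical point k_2 D_c = k_1 L, so D_c = (0.394/2.16) × 21.92 = 3.999 mg/L.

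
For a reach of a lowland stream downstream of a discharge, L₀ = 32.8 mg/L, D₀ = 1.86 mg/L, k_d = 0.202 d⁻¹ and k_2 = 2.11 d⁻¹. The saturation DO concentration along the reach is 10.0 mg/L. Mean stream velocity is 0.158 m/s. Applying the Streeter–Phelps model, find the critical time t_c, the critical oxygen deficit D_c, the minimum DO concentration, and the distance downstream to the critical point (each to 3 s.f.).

t_c ≈ 0.828 d; D_c ≈ 2.66 mg/L; min DO ≈ 7.34 mg/L; x_c ≈ 11.3 km

With k_2/k_d = 10.45 and 1 − D₀(k_2−k_d)/(k_d L₀) = 0.4644,
t_c = ln(10.45 × 0.4644) / (2.11 − 0.202) = ln(4.851) / 1.908 = 1.579/1.908 = 0.8276 d.
L(t_c) = L₀ e^(−k_d t_c) = 32.8 × 0.8460 = 27.75 mg/L, and at the critical point k_2 D_c = k_d L, so D_c = (0.202/2.11) × 27.75 = 2.657 mg/L.
Minimum DO = C_s − D_c = 10.0 − 2.657 = 7.343 mg/L.
x_c = v t_c = 0.158 m/s × 0.8276 d × 86400 s/d = 11300 m ≈ 11.3 km.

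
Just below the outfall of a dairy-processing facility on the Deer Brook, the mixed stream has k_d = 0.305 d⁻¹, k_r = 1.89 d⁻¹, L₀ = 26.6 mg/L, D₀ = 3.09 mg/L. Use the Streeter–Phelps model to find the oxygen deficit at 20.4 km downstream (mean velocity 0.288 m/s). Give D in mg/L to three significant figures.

Travel time t = x/v = 20.4 km / (0.288 m/s) = 20400 m / 0.288 m/s = 70830 s = 0.8198 d.
k_d L₀/(k_r−k_d) = 0.305×26.6/(1.89−0.305) = 8.113/1.585 = 5.119 mg/L.
e^(−k_d t) = e^(−0.305×0.8198) = 0.7788; e^(−k_r t) = e^(−1.89×0.8198) = 0.2124.
D = 5.119 × (0.7788 − 0.2124) + 3.09 × 0.2124 = 2.899 + 0.6562 = 3.555 mg/L.

D ≈ 3.56 mg/L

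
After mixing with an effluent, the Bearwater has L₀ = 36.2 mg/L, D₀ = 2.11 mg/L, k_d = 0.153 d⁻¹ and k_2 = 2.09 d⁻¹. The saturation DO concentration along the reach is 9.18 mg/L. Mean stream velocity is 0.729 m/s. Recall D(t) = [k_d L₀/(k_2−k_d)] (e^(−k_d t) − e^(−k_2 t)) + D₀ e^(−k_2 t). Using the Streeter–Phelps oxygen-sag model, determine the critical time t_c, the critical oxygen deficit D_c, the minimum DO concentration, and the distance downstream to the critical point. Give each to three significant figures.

At the critical point dD/dt = 0, so k_d L₀ e^(−k_d t) = k_2 D. Substituting D(t) from the Streeter–Phelps equation and solving for t gives
t_c = ln[(k_2/k_d)(1 − D₀(k_2−k_d)/(k_d L₀))] / (k_2−k_d).
Here k_2−k_d = 1.937 d⁻¹ and 1 − D₀(k_2−k_d)/(k_d L₀) = 1 − 2.11×1.937/(0.153×36.2) = 0.2621, so
t_c = ln(13.66 × 0.2621) / 1.937 = 1.275 / 1.937 = 0.6584 d.
L(t_c) = L₀ e^(−k_d t_c) = 36.2 × 0.9042 = 32.73 mg/L, and at the critical point k_2 D_c = k_d L, so D_c = (0.153/2.09) × 32.73 = 2.396 mg/L.
Minimum DO = C_s − D_c = 9.18 − 2.396 = 6.784 mg/L.
x_c = v t_c = 0.729 m/s × 0.6584 d × 86400 s/d = 41470 m ≈ 41.5 km.

t_c ≈ 0.658 d; D_c ≈ 2.40 mg/L; min DO ≈ 6.78 mg/L; x_c ≈ 41.5 km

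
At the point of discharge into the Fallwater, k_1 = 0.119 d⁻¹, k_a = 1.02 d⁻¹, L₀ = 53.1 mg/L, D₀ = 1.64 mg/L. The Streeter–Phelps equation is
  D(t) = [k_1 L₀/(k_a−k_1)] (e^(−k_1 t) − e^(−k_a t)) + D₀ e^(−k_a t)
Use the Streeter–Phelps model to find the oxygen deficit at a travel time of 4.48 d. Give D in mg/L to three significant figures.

D ≈ 4.06 mg/L

k_1 L₀/(k_a−k_1) = 0.119×53.1/(1.02−0.119) = 6.319/0.9010 = 7.013 mg/L.
e^(−k_1 t) = e^(−0.119×4.480) = 0.5868; e^(−k_a t) = e^(−1.02×4.480) = 0.01036.
D = 7.013 × (0.5868 − 0.01036) + 1.64 × 0.01036 = 4.042 + 0.01699 = 4.059 mg/L.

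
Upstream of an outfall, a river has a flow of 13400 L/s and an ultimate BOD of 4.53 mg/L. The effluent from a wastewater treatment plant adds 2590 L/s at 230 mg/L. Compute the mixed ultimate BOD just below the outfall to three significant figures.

Flow-weighted mixing: C = (Q_r C_r + Q_w C_w)/(Q_r + Q_w)
= (13400×4.53 + 2590×230)/(13400 + 2590) = 656400/15990 = 41.05 mg/L.

41.1 mg/L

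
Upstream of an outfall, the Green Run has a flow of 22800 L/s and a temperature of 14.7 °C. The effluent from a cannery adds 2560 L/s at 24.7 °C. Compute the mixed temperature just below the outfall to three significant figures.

15.7 °C

Flow-weighted mixing: C = (Q_r C_r + Q_w C_w)/(Q_r + Q_w)
= (22800×14.7 + 2560×24.7)/(22800 + 2560) = 398400/25360 = 15.71 °C.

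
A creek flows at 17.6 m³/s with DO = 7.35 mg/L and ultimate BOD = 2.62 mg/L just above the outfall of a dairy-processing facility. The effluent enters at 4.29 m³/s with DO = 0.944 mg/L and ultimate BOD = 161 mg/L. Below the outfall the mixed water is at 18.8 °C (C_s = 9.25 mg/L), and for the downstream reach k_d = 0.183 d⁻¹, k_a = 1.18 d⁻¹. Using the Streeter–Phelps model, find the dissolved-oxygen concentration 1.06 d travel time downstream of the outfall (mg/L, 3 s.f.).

DO ≈ 5.03 mg/L

Mixed DO = (17.6×7.35 + 4.29×0.944)/(17.6+4.29) = 133.4/21.89 = 6.095 mg/L.
Mixed L₀ = (17.6×2.62 + 4.29×161)/(21.89) = 736.8/21.89 = 33.66 mg/L.
Initial deficit D₀ = C_s − DO₀ = 9.25 − 6.095 = 3.155 mg/L.
D(1.06) = [0.183×33.66/(1.18−0.183)](e^(−0.183×1.06) − e^(−1.18×1.06)) + 3.155 e^(−1.18×1.06)
= 6.178 × (0.8237 − 0.2863) + 3.155 × 0.2863 = 4.223 mg/L.
DO = 9.25 − 4.223 = 5.027 mg/L.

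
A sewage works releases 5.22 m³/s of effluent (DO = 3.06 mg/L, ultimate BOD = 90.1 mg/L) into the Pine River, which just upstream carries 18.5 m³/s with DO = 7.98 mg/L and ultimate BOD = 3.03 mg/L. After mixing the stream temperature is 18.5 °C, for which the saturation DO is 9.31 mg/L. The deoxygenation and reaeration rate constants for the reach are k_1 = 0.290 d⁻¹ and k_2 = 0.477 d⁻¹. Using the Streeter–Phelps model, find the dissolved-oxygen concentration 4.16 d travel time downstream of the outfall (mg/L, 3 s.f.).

DO ≈ 3.41 mg/L

Mixed DO = (18.5×7.98 + 5.22×3.06)/(18.5+5.22) = 163.6/23.72 = 6.897 mg/L.
Mixed L₀ = (18.5×3.03 + 5.22×90.1)/(23.72) = 526.4/23.72 = 22.19 mg/L.
Initial deficit D₀ = C_s − DO₀ = 9.31 − 6.897 = 2.413 mg/L.
D(4.16) = [0.290×22.19/(0.477−0.290)](e^(−0.290×4.16) − e^(−0.477×4.16)) + 2.413 e^(−0.477×4.16)
= 34.41 × (0.2993 − 0.1375) + 2.413 × 0.1375 = 5.900 mg/L.
DO = 9.31 − 5.900 = 3.410 mg/L.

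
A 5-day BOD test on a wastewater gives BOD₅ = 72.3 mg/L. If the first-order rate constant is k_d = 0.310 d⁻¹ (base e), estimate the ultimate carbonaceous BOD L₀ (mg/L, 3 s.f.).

L₀ ≈ 91.8 mg/L

BOD₅ = L₀(1 − e^(−5k_d)) ⇒ L₀ = BOD₅ / (1 − e^(−5×0.310))
= 72.3 / (1 − 0.2122) = 72.3 / 0.7878 = 91.78 mg/L.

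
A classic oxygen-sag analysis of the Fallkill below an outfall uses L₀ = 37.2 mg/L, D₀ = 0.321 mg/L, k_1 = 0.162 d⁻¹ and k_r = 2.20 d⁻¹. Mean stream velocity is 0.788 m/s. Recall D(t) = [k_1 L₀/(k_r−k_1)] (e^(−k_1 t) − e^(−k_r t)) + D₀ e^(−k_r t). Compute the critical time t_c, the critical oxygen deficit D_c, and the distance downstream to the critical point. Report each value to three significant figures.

t_c ≈ 1.22 d; D_c ≈ 2.25 mg/L; x_c ≈ 83.3 km

With k_r/k_1 = 13.58 and 1 − D₀(k_r−k_1)/(k_1 L₀) = 0.8914,
t_c = ln(13.58 × 0.8914) / (2.20 − 0.162) = ln(12.11) / 2.038 = 2.494/2.038 = 1.224 d.
L(t_c) = L₀ e^(−k_1 t_c) = 37.2 × 0.8202 = 30.51 mg/L, and at the critical point k_r D_c = k_1 L, so D_c = (0.162/2.20) × 30.51 = 2.247 mg/L.
x_c = v t_c = 0.788 m/s × 1.224 d × 86400 s/d = 83310 m ≈ 83.3 km.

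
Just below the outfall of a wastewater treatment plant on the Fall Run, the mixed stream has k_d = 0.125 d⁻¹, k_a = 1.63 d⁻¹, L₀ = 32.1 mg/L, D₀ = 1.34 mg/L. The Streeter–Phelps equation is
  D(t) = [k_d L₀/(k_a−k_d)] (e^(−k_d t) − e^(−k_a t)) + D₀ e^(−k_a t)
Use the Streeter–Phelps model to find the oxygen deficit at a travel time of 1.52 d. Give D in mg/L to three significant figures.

k_d L₀/(k_a−k_d) = 0.125×32.1/(1.63−0.125) = 4.013/1.505 = 2.666 mg/L.
e^(−k_d t) = e^(−0.125×1.520) = 0.8270; e^(−k_a t) = e^(−1.63×1.520) = 0.08394.
D = 2.666 × (0.8270 − 0.08394) + 1.34 × 0.08394 = 1.981 + 0.1125 = 2.093 mg/L.

D ≈ 2.09 mg/L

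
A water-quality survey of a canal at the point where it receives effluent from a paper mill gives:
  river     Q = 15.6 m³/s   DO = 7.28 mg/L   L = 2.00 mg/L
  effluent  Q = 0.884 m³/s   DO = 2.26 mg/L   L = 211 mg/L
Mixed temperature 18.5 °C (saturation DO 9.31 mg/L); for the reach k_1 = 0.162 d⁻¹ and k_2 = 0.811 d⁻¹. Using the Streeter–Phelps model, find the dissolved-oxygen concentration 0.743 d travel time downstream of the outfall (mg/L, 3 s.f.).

DO ≈ 6.93 mg/L

Mixed DO = (15.6×7.28 + 0.884×2.26)/(15.6+0.884) = 115.6/16.48 = 7.011 mg/L.
Mixed L₀ = (15.6×2.00 + 0.884×211)/(16.48) = 217.7/16.48 = 13.21 mg/L.
Initial deficit D₀ = C_s − DO₀ = 9.31 − 7.011 = 2.299 mg/L.
D(0.743) = [0.162×13.21/(0.811−0.162)](e^(−0.162×0.743) − e^(−0.811×0.743)) + 2.299 e^(−0.811×0.743)
= 3.297 × (0.8866 − 0.5474) + 2.299 × 0.5474 = 2.377 mg/L.
DO = 9.31 − 2.377 = 6.933 mg/L.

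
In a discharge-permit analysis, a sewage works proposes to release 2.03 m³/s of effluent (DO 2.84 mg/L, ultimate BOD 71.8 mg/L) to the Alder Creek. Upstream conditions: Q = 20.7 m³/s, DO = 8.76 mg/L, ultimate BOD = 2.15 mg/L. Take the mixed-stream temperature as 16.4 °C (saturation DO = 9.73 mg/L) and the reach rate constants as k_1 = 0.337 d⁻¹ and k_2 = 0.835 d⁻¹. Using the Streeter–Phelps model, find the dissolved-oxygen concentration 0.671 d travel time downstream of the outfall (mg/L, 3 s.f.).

Mixed DO = (20.7×8.76 + 2.03×2.84)/(20.7+2.03) = 187.1/22.73 = 8.231 mg/L.
Mixed L₀ = (20.7×2.15 + 2.03×71.8)/(22.73) = 190.3/22.73 = 8.370 mg/L.
Initial deficit D₀ = C_s − DO₀ = 9.73 − 8.231 = 1.499 mg/L.
D(0.671) = [0.337×8.370/(0.835−0.337)](e^(−0.337×0.671) − e^(−0.835×0.671)) + 1.499 e^(−0.835×0.671)
= 5.664 × (0.7976 − 0.5710) + 1.499 × 0.5710 = 2.139 mg/L.
DO = 9.73 − 2.139 = 7.591 mg/L.

DO ≈ 7.59 mg/L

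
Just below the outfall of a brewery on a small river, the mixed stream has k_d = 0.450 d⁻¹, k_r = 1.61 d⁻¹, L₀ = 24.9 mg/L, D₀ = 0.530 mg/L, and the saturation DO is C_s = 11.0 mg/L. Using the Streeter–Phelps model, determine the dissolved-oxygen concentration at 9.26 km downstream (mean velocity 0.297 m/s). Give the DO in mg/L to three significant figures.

DO ≈ 7.89 mg/L

Travel time t = x/v = 9.26 km / (0.297 m/s) = 9260 m / 0.297 m/s = 31180 s = 0.3609 d.
k_d L₀/(k_r−k_d) = 0.450×24.9/(1.61−0.450) = 11.21/1.160 = 9.659 mg/L.
e^(−k_d t) = e^(−0.450×0.3609) = 0.8501; e^(−k_r t) = e^(−1.61×0.3609) = 0.5593.
D = 9.659 × (0.8501 − 0.5593) + 0.530 × 0.5593 = 2.809 + 0.2965 = 3.105 mg/L.
DO = C_s − D = 11.0 − 3.105 = 7.895 mg/L.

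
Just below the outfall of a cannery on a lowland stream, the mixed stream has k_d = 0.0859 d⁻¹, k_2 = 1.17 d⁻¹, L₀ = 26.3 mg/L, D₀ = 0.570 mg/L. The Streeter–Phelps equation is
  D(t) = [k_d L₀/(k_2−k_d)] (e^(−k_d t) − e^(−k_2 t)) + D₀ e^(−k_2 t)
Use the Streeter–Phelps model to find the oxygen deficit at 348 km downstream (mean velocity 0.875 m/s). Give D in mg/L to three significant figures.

Travel time t = x/v = 348 km / (0.875 m/s) = 348000 m / 0.875 m/s = 397700 s = 4.603 d.
k_d L₀/(k_2−k_d) = 0.0859×26.3/(1.17−0.0859) = 2.259/1.084 = 2.084 mg/L.
e^(−k_d t) = e^(−0.0859×4.603) = 0.6734; e^(−k_2 t) = e^(−1.17×4.603) = 0.004582.
D = 2.084 × (0.6734 − 0.004582) + 0.570 × 0.004582 = 1.394 + 0.002611 = 1.396 mg/L.

D ≈ 1.40 mg/L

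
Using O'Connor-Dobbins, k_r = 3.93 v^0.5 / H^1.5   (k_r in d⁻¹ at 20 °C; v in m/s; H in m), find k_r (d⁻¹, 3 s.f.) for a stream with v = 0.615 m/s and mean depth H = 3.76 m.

k_r = 3.93 × 0.615^0.5 / 3.76^1.5 = 3.93 × 0.7842 / 7.291 = 0.4227 d⁻¹.

k_r ≈ 0.423 d⁻¹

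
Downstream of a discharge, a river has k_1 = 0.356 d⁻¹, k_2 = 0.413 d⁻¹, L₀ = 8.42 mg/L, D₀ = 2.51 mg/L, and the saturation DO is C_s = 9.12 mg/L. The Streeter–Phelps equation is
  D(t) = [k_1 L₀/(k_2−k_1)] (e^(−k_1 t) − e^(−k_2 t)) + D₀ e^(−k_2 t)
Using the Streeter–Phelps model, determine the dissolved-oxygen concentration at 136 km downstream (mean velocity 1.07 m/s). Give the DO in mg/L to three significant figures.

DO ≈ 5.25 mg/L

Travel time t = x/v = 136 km / (1.07 m/s) = 136000 m / 1.07 m/s = 127100 s = 1.471 d.
k_1 L₀/(k_2−k_1) = 0.356×8.42/(0.413−0.356) = 2.998/0.05700 = 52.59 mg/L.
e^(−k_1 t) = e^(−0.356×1.471) = 0.5923; e^(−k_2 t) = e^(−0.413×1.471) = 0.5447.
D = 52.59 × (0.5923 − 0.5447) + 2.51 × 0.5447 = 2.505 + 1.367 = 3.873 mg/L.
DO = C_s − D = 9.12 − 3.873 = 5.247 mg/L.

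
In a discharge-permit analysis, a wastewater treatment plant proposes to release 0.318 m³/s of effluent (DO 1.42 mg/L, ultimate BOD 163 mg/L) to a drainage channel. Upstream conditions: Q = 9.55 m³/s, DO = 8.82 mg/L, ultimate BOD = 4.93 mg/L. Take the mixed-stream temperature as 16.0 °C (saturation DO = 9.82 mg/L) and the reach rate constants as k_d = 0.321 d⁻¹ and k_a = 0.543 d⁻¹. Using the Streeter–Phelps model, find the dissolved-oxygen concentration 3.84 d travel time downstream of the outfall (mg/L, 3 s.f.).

Mixed DO = (9.55×8.82 + 0.318×1.42)/(9.55+0.318) = 84.68/9.868 = 8.582 mg/L.
Mixed L₀ = (9.55×4.93 + 0.318×163)/(9.868) = 98.92/9.868 = 10.02 mg/L.
Initial deficit D₀ = C_s − DO₀ = 9.82 − 8.582 = 1.238 mg/L.
D(3.84) = [0.321×10.02/(0.543−0.321)](e^(−0.321×3.84) − e^(−0.543×3.84)) + 1.238 e^(−0.543×3.84)
= 14.49 × (0.2915 − 0.1243) + 1.238 × 0.1243 = 2.578 mg/L.
DO = 9.82 − 2.578 = 7.242 mg/L.

DO ≈ 7.24 mg/L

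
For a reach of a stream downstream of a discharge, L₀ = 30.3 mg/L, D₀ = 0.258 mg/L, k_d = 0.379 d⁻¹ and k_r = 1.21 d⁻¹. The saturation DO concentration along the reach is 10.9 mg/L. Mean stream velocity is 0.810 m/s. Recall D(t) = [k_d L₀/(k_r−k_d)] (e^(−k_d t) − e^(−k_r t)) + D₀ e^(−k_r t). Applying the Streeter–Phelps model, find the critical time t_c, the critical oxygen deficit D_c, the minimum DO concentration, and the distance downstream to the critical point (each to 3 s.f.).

t_c = [1/(k_r−k_d)] ln[(k_r/k_d)(1 − D₀(k_r−k_d)/(k_d L₀))]
= [1/(1.21−0.379)] ln[(1.21/0.379)(1 − 0.258×0.8310/(0.379×30.3))]
= (1/0.8310) ln[3.193 × 0.9813] = 1.203 × ln(3.133) = 1.203 × 1.142 = 1.374 d.
D_c = (k_d/k_r) L₀ e^(−k_d t_c) = (0.379/1.21) × 30.3 × e^(−0.379×1.374) = 0.3132 × 30.3 × 0.5940 = 5.638 mg/L.
Minimum DO = C_s − D_c = 10.9 − 5.638 = 5.262 mg/L.
x_c = v t_c = 0.810 m/s × 1.374 d × 86400 s/d = 96170 m ≈ 96.2 km.

t_c ≈ 1.37 d; D_c ≈ 5.64 mg/L; min DO ≈ 5.26 mg/L; x_c ≈ 96.2 km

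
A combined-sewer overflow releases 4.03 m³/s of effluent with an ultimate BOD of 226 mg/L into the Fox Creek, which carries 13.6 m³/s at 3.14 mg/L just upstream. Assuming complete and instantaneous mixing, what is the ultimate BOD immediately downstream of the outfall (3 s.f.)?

Flow-weighted mixing: C = (Q_r C_r + Q_w C_w)/(Q_r + Q_w)
= (13.6×3.14 + 4.03×226)/(13.6 + 4.03) = 953.5/17.63 = 54.08 mg/L.

54.1 mg/L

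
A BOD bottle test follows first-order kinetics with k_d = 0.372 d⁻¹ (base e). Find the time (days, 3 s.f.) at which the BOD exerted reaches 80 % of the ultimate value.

t ≈ 4.33 d

y/L₀ = 1 − e^(−k_d t) = 0.80 ⇒ e^(−k_d t) = 0.200
t = −ln(0.200) / 0.372 = 1.609 / 0.372 = 4.326 d.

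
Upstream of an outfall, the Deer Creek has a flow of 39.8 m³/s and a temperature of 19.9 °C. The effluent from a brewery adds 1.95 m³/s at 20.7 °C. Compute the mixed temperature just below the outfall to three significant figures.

19.9 °C

Flow-weighted mixing: C = (Q_r C_r + Q_w C_w)/(Q_r + Q_w)
= (39.8×19.9 + 1.95×20.7)/(39.8 + 1.95) = 832.4/41.75 = 19.94 °C.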